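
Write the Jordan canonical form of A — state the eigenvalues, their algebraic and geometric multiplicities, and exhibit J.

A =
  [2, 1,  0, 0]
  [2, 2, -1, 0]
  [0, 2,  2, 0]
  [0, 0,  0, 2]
J_3(2) ⊕ J_1(2)

The characteristic polynomial is
  det(x·I − A) = x^4 - 8*x^3 + 24*x^2 - 32*x + 16 = (x - 2)^4

Eigenvalues and multiplicities (the geometric multiplicity of λ is n − rank(A − λI), which equals the number of Jordan blocks for λ):
  λ = 2: algebraic multiplicity = 4, geometric multiplicity = 2

Determining the block sizes for each eigenvalue:
  λ = 2: with am = 4 and gm = 2, the partition is not yet determined (e.g. several partitions of 4 into 2 parts exist). Let N = A − (2)·I. Computing rank(N^1) = 2, rank(N^2) = 1, rank(N^3) = 0; the number of blocks of size ≥ j is rank(N^{j−1}) − rank(N^j), giving [2, 1, 1]. So we have 1 block(s) of size 3, 1 block(s) of size 1 → block sizes [3, 1]

Assembling the blocks gives a Jordan form
J =
  [2, 1, 0, 0]
  [0, 2, 1, 0]
  [0, 0, 2, 0]
  [0, 0, 0, 2]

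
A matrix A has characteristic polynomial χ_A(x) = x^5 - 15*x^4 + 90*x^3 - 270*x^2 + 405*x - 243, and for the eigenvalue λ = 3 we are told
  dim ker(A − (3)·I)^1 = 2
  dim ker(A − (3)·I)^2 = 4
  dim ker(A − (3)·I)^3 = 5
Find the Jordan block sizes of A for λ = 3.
Block sizes for λ = 3: [3, 2]

From the dimensions of kernels of powers, the number of Jordan blocks of size at least j is d_j − d_{j−1} where d_j = dim ker(N^j) (with d_0 = 0). Computing the differences gives [2, 2, 1].
The number of blocks of size exactly k is (#blocks of size ≥ k) − (#blocks of size ≥ k + 1), so the partition is: 1 block(s) of size 2, 1 block(s) of size 3.
In nonincreasing order the block sizes are [3, 2].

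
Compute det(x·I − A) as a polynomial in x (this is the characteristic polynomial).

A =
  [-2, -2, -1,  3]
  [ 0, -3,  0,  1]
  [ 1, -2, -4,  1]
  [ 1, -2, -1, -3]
x^4 + 12*x^3 + 54*x^2 + 108*x + 81

Expanding det(x·I − A) (e.g. by cofactor expansion or by noting that A is similar to its Jordan form J, which has the same characteristic polynomial as A) gives
  χ_A(x) = x^4 + 12*x^3 + 54*x^2 + 108*x + 81
which factors as (x + 3)^4. The eigenvalues (with algebraic multiplicities) are λ = -3 with multiplicity 4.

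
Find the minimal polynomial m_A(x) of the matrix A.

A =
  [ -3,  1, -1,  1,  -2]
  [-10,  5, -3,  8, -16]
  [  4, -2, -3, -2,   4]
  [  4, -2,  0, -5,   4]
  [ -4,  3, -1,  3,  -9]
x^3 + 9*x^2 + 27*x + 27

The characteristic polynomial is χ_A(x) = (x + 3)^5, so the eigenvalues are known. The minimal polynomial is
  m_A(x) = Π_λ (x − λ)^{k_λ}
where k_λ is the size of the *largest* Jordan block for λ (equivalently, the smallest k with (A − λI)^k v = 0 for every generalised eigenvector v of λ).

  λ = -3: largest Jordan block has size 3, contributing (x + 3)^3

So m_A(x) = (x + 3)^3 = x^3 + 9*x^2 + 27*x + 27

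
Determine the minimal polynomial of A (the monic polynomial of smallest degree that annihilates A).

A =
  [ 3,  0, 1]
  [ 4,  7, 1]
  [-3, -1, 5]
x^3 - 15*x^2 + 75*x - 125

The characteristic polynomial is χ_A(x) = (x - 5)^3, so the eigenvalues are known. The minimal polynomial is
  m_A(x) = Π_λ (x − λ)^{k_λ}
where k_λ is the size of the *largest* Jordan block for λ (equivalently, the smallest k with (A − λI)^k v = 0 for every generalised eigenvector v of λ).

  λ = 5: largest Jordan block has size 3, contributing (x − 5)^3

So m_A(x) = (x - 5)^3 = x^3 - 15*x^2 + 75*x - 125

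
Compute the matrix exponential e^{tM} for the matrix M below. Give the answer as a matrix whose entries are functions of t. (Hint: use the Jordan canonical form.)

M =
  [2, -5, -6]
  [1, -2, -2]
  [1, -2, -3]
e^{tM} =
  [-t^2*exp(-t) + 3*t*exp(-t) + exp(-t), t^2*exp(-t) - 5*t*exp(-t), 2*t^2*exp(-t) - 6*t*exp(-t)]
  [t*exp(-t), -t*exp(-t) + exp(-t), -2*t*exp(-t)]
  [-t^2*exp(-t)/2 + t*exp(-t), t^2*exp(-t)/2 - 2*t*exp(-t), t^2*exp(-t) - 2*t*exp(-t) + exp(-t)]

Strategy: write M = P · J · P⁻¹ where J is a Jordan canonical form, so e^{tM} = P · e^{tJ} · P⁻¹, and e^{tJ} can be computed block-by-block.

M has Jordan form
J =
  [-1,  1,  0]
  [ 0, -1,  1]
  [ 0,  0, -1]
(up to reordering of blocks).

Per-block formulas:
  For a 3×3 Jordan block J_3(-1): exp(t · J_3(-1)) = e^(-1t)·(I + t·N + (t^2/2)·N^2), where N is the 3×3 nilpotent shift.

After assembling e^{tJ} and conjugating by P, we get:

e^{tM} =
  [-t^2*exp(-t) + 3*t*exp(-t) + exp(-t), t^2*exp(-t) - 5*t*exp(-t), 2*t^2*exp(-t) - 6*t*exp(-t)]
  [t*exp(-t), -t*exp(-t) + exp(-t), -2*t*exp(-t)]
  [-t^2*exp(-t)/2 + t*exp(-t), t^2*exp(-t)/2 - 2*t*exp(-t), t^2*exp(-t) - 2*t*exp(-t) + exp(-t)]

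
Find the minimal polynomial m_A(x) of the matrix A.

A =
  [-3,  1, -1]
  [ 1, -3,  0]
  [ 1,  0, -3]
x^3 + 9*x^2 + 27*x + 27

The characteristic polynomial is χ_A(x) = (x + 3)^3, so the eigenvalues are known. The minimal polynomial is
  m_A(x) = Π_λ (x − λ)^{k_λ}
where k_λ is the size of the *largest* Jordan block for λ (equivalently, the smallest k with (A − λI)^k v = 0 for every generalised eigenvector v of λ).

  λ = -3: largest Jordan block has size 3, contributing (x + 3)^3

So m_A(x) = (x + 3)^3 = x^3 + 9*x^2 + 27*x + 27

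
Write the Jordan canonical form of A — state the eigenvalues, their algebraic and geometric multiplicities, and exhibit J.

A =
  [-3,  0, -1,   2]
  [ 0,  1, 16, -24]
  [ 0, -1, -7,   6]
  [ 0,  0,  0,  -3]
J_3(-3) ⊕ J_1(-3)

The characteristic polynomial is
  det(x·I − A) = x^4 + 12*x^3 + 54*x^2 + 108*x + 81 = (x + 3)^4

Eigenvalues and multiplicities (the geometric multiplicity of λ is n − rank(A − λI), which equals the number of Jordan blocks for λ):
  λ = -3: algebraic multiplicity = 4, geometric multiplicity = 2

Determining the block sizes for each eigenvalue:
  λ = -3: with am = 4 and gm = 2, the partition is not yet determined (e.g. several partitions of 4 into 2 parts exist). Let N = A − (-3)·I. Computing rank(N^1) = 2, rank(N^2) = 1, rank(N^3) = 0; the number of blocks of size ≥ j is rank(N^{j−1}) − rank(N^j), giving [2, 1, 1]. So we have 1 block(s) of size 3, 1 block(s) of size 1 → block sizes [3, 1]

Assembling the blocks gives a Jordan form
J =
  [-3,  1,  0,  0]
  [ 0, -3,  1,  0]
  [ 0,  0, -3,  0]
  [ 0,  0,  0, -3]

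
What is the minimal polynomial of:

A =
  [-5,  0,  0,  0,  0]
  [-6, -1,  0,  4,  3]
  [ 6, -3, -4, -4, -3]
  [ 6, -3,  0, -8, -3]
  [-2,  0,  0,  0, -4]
x^2 + 9*x + 20

The characteristic polynomial is χ_A(x) = (x + 4)^3*(x + 5)^2, so the eigenvalues are known. The minimal polynomial is
  m_A(x) = Π_λ (x − λ)^{k_λ}
where k_λ is the size of the *largest* Jordan block for λ (equivalently, the smallest k with (A − λI)^k v = 0 for every generalised eigenvector v of λ).

  λ = -5: largest Jordan block has size 1, contributing (x + 5)
  λ = -4: largest Jordan block has size 1, contributing (x + 4)

So m_A(x) = (x + 4)*(x + 5) = x^2 + 9*x + 20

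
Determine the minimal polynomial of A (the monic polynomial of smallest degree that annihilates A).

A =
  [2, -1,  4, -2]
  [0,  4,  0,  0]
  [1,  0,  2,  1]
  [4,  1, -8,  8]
x^2 - 8*x + 16

The characteristic polynomial is χ_A(x) = (x - 4)^4, so the eigenvalues are known. The minimal polynomial is
  m_A(x) = Π_λ (x − λ)^{k_λ}
where k_λ is the size of the *largest* Jordan block for λ (equivalently, the smallest k with (A − λI)^k v = 0 for every generalised eigenvector v of λ).

  λ = 4: largest Jordan block has size 2, contributing (x − 4)^2

So m_A(x) = (x - 4)^2 = x^2 - 8*x + 16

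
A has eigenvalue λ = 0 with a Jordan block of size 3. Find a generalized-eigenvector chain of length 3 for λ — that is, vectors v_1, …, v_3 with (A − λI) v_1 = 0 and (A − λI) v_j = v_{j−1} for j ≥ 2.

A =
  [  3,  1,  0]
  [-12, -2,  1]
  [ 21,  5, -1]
A Jordan chain for λ = 0 of length 3:
v_1 = (-3, 9, -18)ᵀ
v_2 = (3, -12, 21)ᵀ
v_3 = (1, 0, 0)ᵀ

Let N = A − (0)·I. We want v_3 with N^3 v_3 = 0 but N^2 v_3 ≠ 0; then v_{j-1} := N · v_j for j = 3, …, 2.

Pick v_3 = (1, 0, 0)ᵀ.
Then v_2 = N · v_3 = (3, -12, 21)ᵀ.
Then v_1 = N · v_2 = (-3, 9, -18)ᵀ.

Sanity check: (A − (0)·I) v_1 = (0, 0, 0)ᵀ = 0. ✓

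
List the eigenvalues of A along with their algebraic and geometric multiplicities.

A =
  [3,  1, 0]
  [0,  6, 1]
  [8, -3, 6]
λ = 5: alg = 3, geom = 1

Step 1 — factor the characteristic polynomial to read off the algebraic multiplicities:
  χ_A(x) = (x - 5)^3

Step 2 — compute geometric multiplicities via the rank-nullity identity g(λ) = n − rank(A − λI):
  rank(A − (5)·I) = 2, so dim ker(A − (5)·I) = n − 2 = 1

Summary:
  λ = 5: algebraic multiplicity = 3, geometric multiplicity = 1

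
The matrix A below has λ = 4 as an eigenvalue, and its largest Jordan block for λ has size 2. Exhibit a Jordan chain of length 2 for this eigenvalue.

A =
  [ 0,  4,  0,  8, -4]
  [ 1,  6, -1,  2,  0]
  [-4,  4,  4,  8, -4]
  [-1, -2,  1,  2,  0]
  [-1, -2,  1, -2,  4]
A Jordan chain for λ = 4 of length 2:
v_1 = (0, 3, 0, -3, -3)ᵀ
v_2 = (1, 1, 0, 0, 0)ᵀ

Let N = A − (4)·I. We want v_2 with N^2 v_2 = 0 but N^1 v_2 ≠ 0; then v_{j-1} := N · v_j for j = 2, …, 2.

Pick v_2 = (1, 1, 0, 0, 0)ᵀ.
Then v_1 = N · v_2 = (0, 3, 0, -3, -3)ᵀ.

Sanity check: (A − (4)·I) v_1 = (0, 0, 0, 0, 0)ᵀ = 0. ✓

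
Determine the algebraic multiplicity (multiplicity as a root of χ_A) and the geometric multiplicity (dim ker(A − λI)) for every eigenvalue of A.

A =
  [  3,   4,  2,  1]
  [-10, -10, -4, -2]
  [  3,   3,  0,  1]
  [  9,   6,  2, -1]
λ = -2: alg = 4, geom = 2

Step 1 — factor the characteristic polynomial to read off the algebraic multiplicities:
  χ_A(x) = (x + 2)^4

Step 2 — compute geometric multiplicities via the rank-nullity identity g(λ) = n − rank(A − λI):
  rank(A − (-2)·I) = 2, so dim ker(A − (-2)·I) = n − 2 = 2

Summary:
  λ = -2: algebraic multiplicity = 4, geometric multiplicity = 2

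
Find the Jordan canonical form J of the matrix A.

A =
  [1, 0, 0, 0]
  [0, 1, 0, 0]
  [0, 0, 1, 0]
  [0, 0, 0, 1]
J_1(1) ⊕ J_1(1) ⊕ J_1(1) ⊕ J_1(1)

The characteristic polynomial is
  det(x·I − A) = x^4 - 4*x^3 + 6*x^2 - 4*x + 1 = (x - 1)^4

Eigenvalues and multiplicities (the geometric multiplicity of λ is n − rank(A − λI), which equals the number of Jordan blocks for λ):
  λ = 1: algebraic multiplicity = 4, geometric multiplicity = 4

Determining the block sizes for each eigenvalue:
  λ = 1: gm = am = 4, so every block has size 1 → block sizes [1, 1, 1, 1]

Assembling the blocks gives a Jordan form
J =
  [1, 0, 0, 0]
  [0, 1, 0, 0]
  [0, 0, 1, 0]
  [0, 0, 0, 1]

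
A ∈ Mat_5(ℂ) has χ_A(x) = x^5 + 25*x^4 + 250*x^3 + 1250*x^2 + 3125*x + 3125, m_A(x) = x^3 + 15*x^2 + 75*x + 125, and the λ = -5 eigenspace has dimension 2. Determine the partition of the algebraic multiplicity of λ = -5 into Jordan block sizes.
Block sizes for λ = -5: [3, 2]

Step 1 — from the characteristic polynomial, algebraic multiplicity of λ = -5 is 5. From dim ker(A − (-5)·I) = 2, there are exactly 2 Jordan blocks for λ = -5.
Step 2 — from the minimal polynomial, the factor (x + 5)^3 tells us the largest block for λ = -5 has size 3.
Step 3 — with total size 5, 2 blocks, and largest block 3, the block sizes (in nonincreasing order) are [3, 2].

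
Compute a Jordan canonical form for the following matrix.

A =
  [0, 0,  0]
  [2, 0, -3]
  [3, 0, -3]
J_1(-3) ⊕ J_2(0)

The characteristic polynomial is
  det(x·I − A) = x^3 + 3*x^2 = x^2*(x + 3)

Eigenvalues and multiplicities (the geometric multiplicity of λ is n − rank(A − λI), which equals the number of Jordan blocks for λ):
  λ = -3: algebraic multiplicity = 1, geometric multiplicity = 1
  λ = 0: algebraic multiplicity = 2, geometric multiplicity = 1

Determining the block sizes for each eigenvalue:
  λ = -3: one block (gm = 1), so the single block has size am = 1 → block sizes [1]
  λ = 0: one block (gm = 1), so the single block has size am = 2 → block sizes [2]

Assembling the blocks gives a Jordan form
J =
  [-3, 0, 0]
  [ 0, 0, 1]
  [ 0, 0, 0]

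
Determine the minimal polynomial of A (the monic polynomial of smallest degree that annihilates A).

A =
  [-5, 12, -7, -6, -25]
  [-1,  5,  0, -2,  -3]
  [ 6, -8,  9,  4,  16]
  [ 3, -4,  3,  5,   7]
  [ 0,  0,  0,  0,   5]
x^5 - 19*x^4 + 142*x^3 - 522*x^2 + 945*x - 675

The characteristic polynomial is χ_A(x) = (x - 5)^2*(x - 3)^3, so the eigenvalues are known. The minimal polynomial is
  m_A(x) = Π_λ (x − λ)^{k_λ}
where k_λ is the size of the *largest* Jordan block for λ (equivalently, the smallest k with (A − λI)^k v = 0 for every generalised eigenvector v of λ).

  λ = 3: largest Jordan block has size 3, contributing (x − 3)^3
  λ = 5: largest Jordan block has size 2, contributing (x − 5)^2

So m_A(x) = (x - 5)^2*(x - 3)^3 = x^5 - 19*x^4 + 142*x^3 - 522*x^2 + 945*x - 675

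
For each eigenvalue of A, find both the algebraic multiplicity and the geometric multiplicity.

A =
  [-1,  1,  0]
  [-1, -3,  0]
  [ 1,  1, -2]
λ = -2: alg = 3, geom = 2

Step 1 — factor the characteristic polynomial to read off the algebraic multiplicities:
  χ_A(x) = (x + 2)^3

Step 2 — compute geometric multiplicities via the rank-nullity identity g(λ) = n − rank(A − λI):
  rank(A − (-2)·I) = 1, so dim ker(A − (-2)·I) = n − 1 = 2

Summary:
  λ = -2: algebraic multiplicity = 3, geometric multiplicity = 2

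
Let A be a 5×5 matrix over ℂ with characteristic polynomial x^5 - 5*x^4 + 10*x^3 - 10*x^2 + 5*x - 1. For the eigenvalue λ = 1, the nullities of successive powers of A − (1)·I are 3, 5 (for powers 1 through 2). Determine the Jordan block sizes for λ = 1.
Block sizes for λ = 1: [2, 2, 1]

From the dimensions of kernels of powers, the number of Jordan blocks of size at least j is d_j − d_{j−1} where d_j = dim ker(N^j) (with d_0 = 0). Computing the differences gives [3, 2].
The number of blocks of size exactly k is (#blocks of size ≥ k) − (#blocks of size ≥ k + 1), so the partition is: 1 block(s) of size 1, 2 block(s) of size 2.
In nonincreasing order the block sizes are [2, 2, 1].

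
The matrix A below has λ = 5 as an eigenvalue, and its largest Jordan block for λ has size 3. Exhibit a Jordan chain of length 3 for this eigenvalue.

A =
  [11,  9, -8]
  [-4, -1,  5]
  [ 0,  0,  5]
A Jordan chain for λ = 5 of length 3:
v_1 = (-3, 2, 0)ᵀ
v_2 = (-8, 5, 0)ᵀ
v_3 = (0, 0, 1)ᵀ

Let N = A − (5)·I. We want v_3 with N^3 v_3 = 0 but N^2 v_3 ≠ 0; then v_{j-1} := N · v_j for j = 3, …, 2.

Pick v_3 = (0, 0, 1)ᵀ.
Then v_2 = N · v_3 = (-8, 5, 0)ᵀ.
Then v_1 = N · v_2 = (-3, 2, 0)ᵀ.

Sanity check: (A − (5)·I) v_1 = (0, 0, 0)ᵀ = 0. ✓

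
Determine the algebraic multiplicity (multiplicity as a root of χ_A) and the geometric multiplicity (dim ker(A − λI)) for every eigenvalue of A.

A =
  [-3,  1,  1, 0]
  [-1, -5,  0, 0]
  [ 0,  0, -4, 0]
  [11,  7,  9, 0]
λ = -4: alg = 3, geom = 1; λ = 0: alg = 1, geom = 1

Step 1 — factor the characteristic polynomial to read off the algebraic multiplicities:
  χ_A(x) = x*(x + 4)^3

Step 2 — compute geometric multiplicities via the rank-nullity identity g(λ) = n − rank(A − λI):
  rank(A − (-4)·I) = 3, so dim ker(A − (-4)·I) = n − 3 = 1
  rank(A − (0)·I) = 3, so dim ker(A − (0)·I) = n − 3 = 1

Summary:
  λ = -4: algebraic multiplicity = 3, geometric multiplicity = 1
  λ = 0: algebraic multiplicity = 1, geometric multiplicity = 1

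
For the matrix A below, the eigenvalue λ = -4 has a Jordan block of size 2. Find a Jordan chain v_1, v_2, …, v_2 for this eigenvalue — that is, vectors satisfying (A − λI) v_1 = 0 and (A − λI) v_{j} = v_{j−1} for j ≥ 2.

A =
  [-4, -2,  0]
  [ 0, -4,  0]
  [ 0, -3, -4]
A Jordan chain for λ = -4 of length 2:
v_1 = (-2, 0, -3)ᵀ
v_2 = (0, 1, 0)ᵀ

Let N = A − (-4)·I. We want v_2 with N^2 v_2 = 0 but N^1 v_2 ≠ 0; then v_{j-1} := N · v_j for j = 2, …, 2.

Pick v_2 = (0, 1, 0)ᵀ.
Then v_1 = N · v_2 = (-2, 0, -3)ᵀ.

Sanity check: (A − (-4)·I) v_1 = (0, 0, 0)ᵀ = 0. ✓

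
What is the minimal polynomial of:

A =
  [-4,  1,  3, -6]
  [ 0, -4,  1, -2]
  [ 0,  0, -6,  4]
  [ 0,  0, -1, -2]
x^3 + 12*x^2 + 48*x + 64

The characteristic polynomial is χ_A(x) = (x + 4)^4, so the eigenvalues are known. The minimal polynomial is
  m_A(x) = Π_λ (x − λ)^{k_λ}
where k_λ is the size of the *largest* Jordan block for λ (equivalently, the smallest k with (A − λI)^k v = 0 for every generalised eigenvector v of λ).

  λ = -4: largest Jordan block has size 3, contributing (x + 4)^3

So m_A(x) = (x + 4)^3 = x^3 + 12*x^2 + 48*x + 64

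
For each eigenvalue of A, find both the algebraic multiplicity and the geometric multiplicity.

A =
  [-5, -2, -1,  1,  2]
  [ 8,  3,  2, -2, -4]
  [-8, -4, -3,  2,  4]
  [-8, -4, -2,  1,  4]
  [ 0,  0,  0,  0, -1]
λ = -1: alg = 5, geom = 4

Step 1 — factor the characteristic polynomial to read off the algebraic multiplicities:
  χ_A(x) = (x + 1)^5

Step 2 — compute geometric multiplicities via the rank-nullity identity g(λ) = n − rank(A − λI):
  rank(A − (-1)·I) = 1, so dim ker(A − (-1)·I) = n − 1 = 4

Summary:
  λ = -1: algebraic multiplicity = 5, geometric multiplicity = 4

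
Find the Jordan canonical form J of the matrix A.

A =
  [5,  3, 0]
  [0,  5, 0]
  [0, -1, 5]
J_2(5) ⊕ J_1(5)

The characteristic polynomial is
  det(x·I − A) = x^3 - 15*x^2 + 75*x - 125 = (x - 5)^3

Eigenvalues and multiplicities (the geometric multiplicity of λ is n − rank(A − λI), which equals the number of Jordan blocks for λ):
  λ = 5: algebraic multiplicity = 3, geometric multiplicity = 2

Determining the block sizes for each eigenvalue:
  λ = 5: 2 blocks summing to 3 forces exactly one block of size 2 and the rest size 1 → block sizes [2, 1]

Assembling the blocks gives a Jordan form
J =
  [5, 1, 0]
  [0, 5, 0]
  [0, 0, 5]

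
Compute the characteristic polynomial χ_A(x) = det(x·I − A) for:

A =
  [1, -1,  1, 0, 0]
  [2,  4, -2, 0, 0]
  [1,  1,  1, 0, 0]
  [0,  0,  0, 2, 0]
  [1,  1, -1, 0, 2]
x^5 - 10*x^4 + 40*x^3 - 80*x^2 + 80*x - 32

Expanding det(x·I − A) (e.g. by cofactor expansion or by noting that A is similar to its Jordan form J, which has the same characteristic polynomial as A) gives
  χ_A(x) = x^5 - 10*x^4 + 40*x^3 - 80*x^2 + 80*x - 32
which factors as (x - 2)^5. The eigenvalues (with algebraic multiplicities) are λ = 2 with multiplicity 5.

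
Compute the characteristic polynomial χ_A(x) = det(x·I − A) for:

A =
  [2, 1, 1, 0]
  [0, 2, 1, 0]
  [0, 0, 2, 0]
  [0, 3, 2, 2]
x^4 - 8*x^3 + 24*x^2 - 32*x + 16

Expanding det(x·I − A) (e.g. by cofactor expansion or by noting that A is similar to its Jordan form J, which has the same characteristic polynomial as A) gives
  χ_A(x) = x^4 - 8*x^3 + 24*x^2 - 32*x + 16
which factors as (x - 2)^4. The eigenvalues (with algebraic multiplicities) are λ = 2 with multiplicity 4.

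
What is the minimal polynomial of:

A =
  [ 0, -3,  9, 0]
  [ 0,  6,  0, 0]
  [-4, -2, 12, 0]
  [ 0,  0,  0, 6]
x^2 - 12*x + 36

The characteristic polynomial is χ_A(x) = (x - 6)^4, so the eigenvalues are known. The minimal polynomial is
  m_A(x) = Π_λ (x − λ)^{k_λ}
where k_λ is the size of the *largest* Jordan block for λ (equivalently, the smallest k with (A − λI)^k v = 0 for every generalised eigenvector v of λ).

  λ = 6: largest Jordan block has size 2, contributing (x − 6)^2

So m_A(x) = (x - 6)^2 = x^2 - 12*x + 36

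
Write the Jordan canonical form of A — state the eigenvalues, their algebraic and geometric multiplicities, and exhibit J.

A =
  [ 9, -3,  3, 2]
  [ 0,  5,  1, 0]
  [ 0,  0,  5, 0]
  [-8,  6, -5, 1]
J_3(5) ⊕ J_1(5)

The characteristic polynomial is
  det(x·I − A) = x^4 - 20*x^3 + 150*x^2 - 500*x + 625 = (x - 5)^4

Eigenvalues and multiplicities (the geometric multiplicity of λ is n − rank(A − λI), which equals the number of Jordan blocks for λ):
  λ = 5: algebraic multiplicity = 4, geometric multiplicity = 2

Determining the block sizes for each eigenvalue:
  λ = 5: with am = 4 and gm = 2, the partition is not yet determined (e.g. several partitions of 4 into 2 parts exist). Let N = A − (5)·I. Computing rank(N^1) = 2, rank(N^2) = 1, rank(N^3) = 0; the number of blocks of size ≥ j is rank(N^{j−1}) − rank(N^j), giving [2, 1, 1]. So we have 1 block(s) of size 3, 1 block(s) of size 1 → block sizes [3, 1]

Assembling the blocks gives a Jordan form
J =
  [5, 1, 0, 0]
  [0, 5, 1, 0]
  [0, 0, 5, 0]
  [0, 0, 0, 5]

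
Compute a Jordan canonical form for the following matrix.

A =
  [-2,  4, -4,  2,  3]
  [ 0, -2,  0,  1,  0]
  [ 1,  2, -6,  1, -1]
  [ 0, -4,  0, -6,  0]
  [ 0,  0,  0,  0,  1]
J_2(-4) ⊕ J_2(-4) ⊕ J_1(1)

The characteristic polynomial is
  det(x·I − A) = x^5 + 15*x^4 + 80*x^3 + 160*x^2 - 256 = (x - 1)*(x + 4)^4

Eigenvalues and multiplicities (the geometric multiplicity of λ is n − rank(A − λI), which equals the number of Jordan blocks for λ):
  λ = -4: algebraic multiplicity = 4, geometric multiplicity = 2
  λ = 1: algebraic multiplicity = 1, geometric multiplicity = 1

Determining the block sizes for each eigenvalue:
  λ = -4: with am = 4 and gm = 2, the partition is not yet determined (e.g. several partitions of 4 into 2 parts exist). Let N = A − (-4)·I. Computing rank(N^1) = 3, rank(N^2) = 1; the number of blocks of size ≥ j is rank(N^{j−1}) − rank(N^j), giving [2, 2]. So we have 2 block(s) of size 2 → block sizes [2, 2]
  λ = 1: one block (gm = 1), so the single block has size am = 1 → block sizes [1]

Assembling the blocks gives a Jordan form
J =
  [-4,  1,  0,  0, 0]
  [ 0, -4,  0,  0, 0]
  [ 0,  0, -4,  1, 0]
  [ 0,  0,  0, -4, 0]
  [ 0,  0,  0,  0, 1]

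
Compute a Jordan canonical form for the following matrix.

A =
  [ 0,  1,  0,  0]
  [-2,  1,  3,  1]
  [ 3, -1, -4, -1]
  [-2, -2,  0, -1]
J_3(-1) ⊕ J_1(-1)

The characteristic polynomial is
  det(x·I − A) = x^4 + 4*x^3 + 6*x^2 + 4*x + 1 = (x + 1)^4

Eigenvalues and multiplicities (the geometric multiplicity of λ is n − rank(A − λI), which equals the number of Jordan blocks for λ):
  λ = -1: algebraic multiplicity = 4, geometric multiplicity = 2

Determining the block sizes for each eigenvalue:
  λ = -1: with am = 4 and gm = 2, the partition is not yet determined (e.g. several partitions of 4 into 2 parts exist). Let N = A − (-1)·I. Computing rank(N^1) = 2, rank(N^2) = 1, rank(N^3) = 0; the number of blocks of size ≥ j is rank(N^{j−1}) − rank(N^j), giving [2, 1, 1]. So we have 1 block(s) of size 3, 1 block(s) of size 1 → block sizes [3, 1]

Assembling the blocks gives a Jordan form
J =
  [-1,  1,  0,  0]
  [ 0, -1,  1,  0]
  [ 0,  0, -1,  0]
  [ 0,  0,  0, -1]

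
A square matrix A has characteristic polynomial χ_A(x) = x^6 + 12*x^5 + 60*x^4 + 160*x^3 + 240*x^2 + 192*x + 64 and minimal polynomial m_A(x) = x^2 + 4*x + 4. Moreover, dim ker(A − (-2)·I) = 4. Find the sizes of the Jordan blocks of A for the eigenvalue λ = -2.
Block sizes for λ = -2: [2, 2, 1, 1]

Step 1 — from the characteristic polynomial, algebraic multiplicity of λ = -2 is 6. From dim ker(A − (-2)·I) = 4, there are exactly 4 Jordan blocks for λ = -2.
Step 2 — from the minimal polynomial, the factor (x + 2)^2 tells us the largest block for λ = -2 has size 2.
Step 3 — with total size 6, 4 blocks, and largest block 2, the block sizes (in nonincreasing order) are [2, 2, 1, 1].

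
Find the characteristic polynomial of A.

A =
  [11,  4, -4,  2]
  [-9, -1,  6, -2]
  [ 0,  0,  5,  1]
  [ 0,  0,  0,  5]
x^4 - 20*x^3 + 150*x^2 - 500*x + 625

Expanding det(x·I − A) (e.g. by cofactor expansion or by noting that A is similar to its Jordan form J, which has the same characteristic polynomial as A) gives
  χ_A(x) = x^4 - 20*x^3 + 150*x^2 - 500*x + 625
which factors as (x - 5)^4. The eigenvalues (with algebraic multiplicities) are λ = 5 with multiplicity 4.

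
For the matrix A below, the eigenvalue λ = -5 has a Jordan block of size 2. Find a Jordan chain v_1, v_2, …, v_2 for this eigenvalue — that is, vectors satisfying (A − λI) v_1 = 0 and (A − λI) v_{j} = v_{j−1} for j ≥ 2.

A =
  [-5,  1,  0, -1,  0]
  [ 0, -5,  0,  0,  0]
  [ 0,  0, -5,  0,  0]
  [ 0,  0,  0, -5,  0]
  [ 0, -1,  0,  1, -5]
A Jordan chain for λ = -5 of length 2:
v_1 = (1, 0, 0, 0, -1)ᵀ
v_2 = (0, 1, 0, 0, 0)ᵀ

Let N = A − (-5)·I. We want v_2 with N^2 v_2 = 0 but N^1 v_2 ≠ 0; then v_{j-1} := N · v_j for j = 2, …, 2.

Pick v_2 = (0, 1, 0, 0, 0)ᵀ.
Then v_1 = N · v_2 = (1, 0, 0, 0, -1)ᵀ.

Sanity check: (A − (-5)·I) v_1 = (0, 0, 0, 0, 0)ᵀ = 0. ✓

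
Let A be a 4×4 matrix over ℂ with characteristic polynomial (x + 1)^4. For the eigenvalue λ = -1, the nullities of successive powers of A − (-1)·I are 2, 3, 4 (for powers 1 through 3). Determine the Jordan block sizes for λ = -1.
Block sizes for λ = -1: [3, 1]

From the dimensions of kernels of powers, the number of Jordan blocks of size at least j is d_j − d_{j−1} where d_j = dim ker(N^j) (with d_0 = 0). Computing the differences gives [2, 1, 1].
The number of blocks of size exactly k is (#blocks of size ≥ k) − (#blocks of size ≥ k + 1), so the partition is: 1 block(s) of size 1, 1 block(s) of size 3.
In nonincreasing order the block sizes are [3, 1].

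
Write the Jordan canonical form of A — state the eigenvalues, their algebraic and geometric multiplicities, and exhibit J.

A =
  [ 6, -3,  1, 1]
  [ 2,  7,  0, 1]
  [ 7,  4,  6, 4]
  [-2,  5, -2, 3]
J_2(5) ⊕ J_2(6)

The characteristic polynomial is
  det(x·I − A) = x^4 - 22*x^3 + 181*x^2 - 660*x + 900 = (x - 6)^2*(x - 5)^2

Eigenvalues and multiplicities (the geometric multiplicity of λ is n − rank(A − λI), which equals the number of Jordan blocks for λ):
  λ = 5: algebraic multiplicity = 2, geometric multiplicity = 1
  λ = 6: algebraic multiplicity = 2, geometric multiplicity = 1

Determining the block sizes for each eigenvalue:
  λ = 5: one block (gm = 1), so the single block has size am = 2 → block sizes [2]
  λ = 6: one block (gm = 1), so the single block has size am = 2 → block sizes [2]

Assembling the blocks gives a Jordan form
J =
  [5, 1, 0, 0]
  [0, 5, 0, 0]
  [0, 0, 6, 1]
  [0, 0, 0, 6]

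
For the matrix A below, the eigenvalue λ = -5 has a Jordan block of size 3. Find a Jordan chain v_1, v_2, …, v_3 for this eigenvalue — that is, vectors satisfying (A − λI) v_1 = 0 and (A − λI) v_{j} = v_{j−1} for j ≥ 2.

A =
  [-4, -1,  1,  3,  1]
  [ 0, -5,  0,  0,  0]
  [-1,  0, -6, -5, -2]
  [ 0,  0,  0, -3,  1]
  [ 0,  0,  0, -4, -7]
A Jordan chain for λ = -5 of length 3:
v_1 = (-1, 0, 1, 0, 0)ᵀ
v_2 = (-1, 0, 0, 0, 0)ᵀ
v_3 = (0, 1, 0, 0, 0)ᵀ

Let N = A − (-5)·I. We want v_3 with N^3 v_3 = 0 but N^2 v_3 ≠ 0; then v_{j-1} := N · v_j for j = 3, …, 2.

Pick v_3 = (0, 1, 0, 0, 0)ᵀ.
Then v_2 = N · v_3 = (-1, 0, 0, 0, 0)ᵀ.
Then v_1 = N · v_2 = (-1, 0, 1, 0, 0)ᵀ.

Sanity check: (A − (-5)·I) v_1 = (0, 0, 0, 0, 0)ᵀ = 0. ✓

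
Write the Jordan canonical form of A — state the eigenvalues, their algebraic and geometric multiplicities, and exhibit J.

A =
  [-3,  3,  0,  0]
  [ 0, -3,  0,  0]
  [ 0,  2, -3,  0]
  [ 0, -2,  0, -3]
J_2(-3) ⊕ J_1(-3) ⊕ J_1(-3)

The characteristic polynomial is
  det(x·I − A) = x^4 + 12*x^3 + 54*x^2 + 108*x + 81 = (x + 3)^4

Eigenvalues and multiplicities (the geometric multiplicity of λ is n − rank(A − λI), which equals the number of Jordan blocks for λ):
  λ = -3: algebraic multiplicity = 4, geometric multiplicity = 3

Determining the block sizes for each eigenvalue:
  λ = -3: 3 blocks summing to 4 forces exactly one block of size 2 and the rest size 1 → block sizes [2, 1, 1]

Assembling the blocks gives a Jordan form
J =
  [-3,  1,  0,  0]
  [ 0, -3,  0,  0]
  [ 0,  0, -3,  0]
  [ 0,  0,  0, -3]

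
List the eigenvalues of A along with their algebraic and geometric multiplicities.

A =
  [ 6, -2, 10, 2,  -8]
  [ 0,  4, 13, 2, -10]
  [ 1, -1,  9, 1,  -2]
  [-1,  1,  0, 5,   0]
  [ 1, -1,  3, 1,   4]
λ = 4: alg = 1, geom = 1; λ = 6: alg = 4, geom = 2

Step 1 — factor the characteristic polynomial to read off the algebraic multiplicities:
  χ_A(x) = (x - 6)^4*(x - 4)

Step 2 — compute geometric multiplicities via the rank-nullity identity g(λ) = n − rank(A − λI):
  rank(A − (4)·I) = 4, so dim ker(A − (4)·I) = n − 4 = 1
  rank(A − (6)·I) = 3, so dim ker(A − (6)·I) = n − 3 = 2

Summary:
  λ = 4: algebraic multiplicity = 1, geometric multiplicity = 1
  λ = 6: algebraic multiplicity = 4, geometric multiplicity = 2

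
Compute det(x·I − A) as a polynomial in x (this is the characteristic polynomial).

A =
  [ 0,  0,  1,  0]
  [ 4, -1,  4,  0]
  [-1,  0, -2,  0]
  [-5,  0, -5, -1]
x^4 + 4*x^3 + 6*x^2 + 4*x + 1

Expanding det(x·I − A) (e.g. by cofactor expansion or by noting that A is similar to its Jordan form J, which has the same characteristic polynomial as A) gives
  χ_A(x) = x^4 + 4*x^3 + 6*x^2 + 4*x + 1
which factors as (x + 1)^4. The eigenvalues (with algebraic multiplicities) are λ = -1 with multiplicity 4.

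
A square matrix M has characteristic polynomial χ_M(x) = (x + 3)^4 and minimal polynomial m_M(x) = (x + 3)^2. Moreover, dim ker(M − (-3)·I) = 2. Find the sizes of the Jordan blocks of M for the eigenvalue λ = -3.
Block sizes for λ = -3: [2, 2]

Step 1 — from the characteristic polynomial, algebraic multiplicity of λ = -3 is 4. From dim ker(M − (-3)·I) = 2, there are exactly 2 Jordan blocks for λ = -3.
Step 2 — from the minimal polynomial, the factor (x + 3)^2 tells us the largest block for λ = -3 has size 2.
Step 3 — with total size 4, 2 blocks, and largest block 2, the block sizes (in nonincreasing order) are [2, 2].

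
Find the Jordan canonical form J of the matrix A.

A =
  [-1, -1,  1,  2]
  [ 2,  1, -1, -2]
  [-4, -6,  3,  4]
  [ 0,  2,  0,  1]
J_3(1) ⊕ J_1(1)

The characteristic polynomial is
  det(x·I − A) = x^4 - 4*x^3 + 6*x^2 - 4*x + 1 = (x - 1)^4

Eigenvalues and multiplicities (the geometric multiplicity of λ is n − rank(A − λI), which equals the number of Jordan blocks for λ):
  λ = 1: algebraic multiplicity = 4, geometric multiplicity = 2

Determining the block sizes for each eigenvalue:
  λ = 1: with am = 4 and gm = 2, the partition is not yet determined (e.g. several partitions of 4 into 2 parts exist). Let N = A − (1)·I. Computing rank(N^1) = 2, rank(N^2) = 1, rank(N^3) = 0; the number of blocks of size ≥ j is rank(N^{j−1}) − rank(N^j), giving [2, 1, 1]. So we have 1 block(s) of size 3, 1 block(s) of size 1 → block sizes [3, 1]

Assembling the blocks gives a Jordan form
J =
  [1, 1, 0, 0]
  [0, 1, 1, 0]
  [0, 0, 1, 0]
  [0, 0, 0, 1]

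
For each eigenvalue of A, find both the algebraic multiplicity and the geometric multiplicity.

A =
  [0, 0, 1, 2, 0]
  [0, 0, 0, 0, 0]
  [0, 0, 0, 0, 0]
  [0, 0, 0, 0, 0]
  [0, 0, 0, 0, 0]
λ = 0: alg = 5, geom = 4

Step 1 — factor the characteristic polynomial to read off the algebraic multiplicities:
  χ_A(x) = x^5

Step 2 — compute geometric multiplicities via the rank-nullity identity g(λ) = n − rank(A − λI):
  rank(A − (0)·I) = 1, so dim ker(A − (0)·I) = n − 1 = 4

Summary:
  λ = 0: algebraic multiplicity = 5, geometric multiplicity = 4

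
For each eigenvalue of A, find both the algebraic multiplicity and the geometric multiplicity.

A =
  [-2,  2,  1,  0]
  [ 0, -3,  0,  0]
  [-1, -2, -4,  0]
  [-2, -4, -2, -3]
λ = -3: alg = 4, geom = 3

Step 1 — factor the characteristic polynomial to read off the algebraic multiplicities:
  χ_A(x) = (x + 3)^4

Step 2 — compute geometric multiplicities via the rank-nullity identity g(λ) = n − rank(A − λI):
  rank(A − (-3)·I) = 1, so dim ker(A − (-3)·I) = n − 1 = 3

Summary:
  λ = -3: algebraic multiplicity = 4, geometric multiplicity = 3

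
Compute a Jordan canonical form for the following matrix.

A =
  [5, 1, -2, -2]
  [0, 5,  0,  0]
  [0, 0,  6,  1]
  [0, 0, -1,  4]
J_2(5) ⊕ J_2(5)

The characteristic polynomial is
  det(x·I − A) = x^4 - 20*x^3 + 150*x^2 - 500*x + 625 = (x - 5)^4

Eigenvalues and multiplicities (the geometric multiplicity of λ is n − rank(A − λI), which equals the number of Jordan blocks for λ):
  λ = 5: algebraic multiplicity = 4, geometric multiplicity = 2

Determining the block sizes for each eigenvalue:
  λ = 5: with am = 4 and gm = 2, the partition is not yet determined (e.g. several partitions of 4 into 2 parts exist). Let N = A − (5)·I. Computing rank(N^1) = 2, rank(N^2) = 0; the number of blocks of size ≥ j is rank(N^{j−1}) − rank(N^j), giving [2, 2]. So we have 2 block(s) of size 2 → block sizes [2, 2]

Assembling the blocks gives a Jordan form
J =
  [5, 1, 0, 0]
  [0, 5, 0, 0]
  [0, 0, 5, 1]
  [0, 0, 0, 5]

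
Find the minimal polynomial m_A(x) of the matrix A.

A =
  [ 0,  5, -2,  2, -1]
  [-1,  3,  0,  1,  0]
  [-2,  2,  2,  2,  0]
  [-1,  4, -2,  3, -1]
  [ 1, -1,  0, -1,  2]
x^2 - 4*x + 4

The characteristic polynomial is χ_A(x) = (x - 2)^5, so the eigenvalues are known. The minimal polynomial is
  m_A(x) = Π_λ (x − λ)^{k_λ}
where k_λ is the size of the *largest* Jordan block for λ (equivalently, the smallest k with (A − λI)^k v = 0 for every generalised eigenvector v of λ).

  λ = 2: largest Jordan block has size 2, contributing (x − 2)^2

So m_A(x) = (x - 2)^2 = x^2 - 4*x + 4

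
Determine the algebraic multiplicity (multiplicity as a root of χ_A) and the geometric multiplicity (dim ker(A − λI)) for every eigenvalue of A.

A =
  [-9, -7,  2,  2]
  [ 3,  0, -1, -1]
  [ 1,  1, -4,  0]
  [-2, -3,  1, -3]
λ = -4: alg = 4, geom = 2

Step 1 — factor the characteristic polynomial to read off the algebraic multiplicities:
  χ_A(x) = (x + 4)^4

Step 2 — compute geometric multiplicities via the rank-nullity identity g(λ) = n − rank(A − λI):
  rank(A − (-4)·I) = 2, so dim ker(A − (-4)·I) = n − 2 = 2

Summary:
  λ = -4: algebraic multiplicity = 4, geometric multiplicity = 2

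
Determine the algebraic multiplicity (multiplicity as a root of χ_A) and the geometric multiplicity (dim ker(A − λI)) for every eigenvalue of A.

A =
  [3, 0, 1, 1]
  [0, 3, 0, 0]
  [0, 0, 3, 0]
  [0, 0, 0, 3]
λ = 3: alg = 4, geom = 3

Step 1 — factor the characteristic polynomial to read off the algebraic multiplicities:
  χ_A(x) = (x - 3)^4

Step 2 — compute geometric multiplicities via the rank-nullity identity g(λ) = n − rank(A − λI):
  rank(A − (3)·I) = 1, so dim ker(A − (3)·I) = n − 1 = 3

Summary:
  λ = 3: algebraic multiplicity = 4, geometric multiplicity = 3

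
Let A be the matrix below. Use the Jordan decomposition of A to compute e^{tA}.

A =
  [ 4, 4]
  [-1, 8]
e^{tA} =
  [-2*t*exp(6*t) + exp(6*t), 4*t*exp(6*t)]
  [-t*exp(6*t), 2*t*exp(6*t) + exp(6*t)]

Strategy: write A = P · J · P⁻¹ where J is a Jordan canonical form, so e^{tA} = P · e^{tJ} · P⁻¹, and e^{tJ} can be computed block-by-block.

A has Jordan form
J =
  [6, 1]
  [0, 6]
(up to reordering of blocks).

Per-block formulas:
  For a 2×2 Jordan block J_2(6): exp(t · J_2(6)) = e^(6t)·(I + t·N), where N is the 2×2 nilpotent shift.

After assembling e^{tJ} and conjugating by P, we get:

e^{tA} =
  [-2*t*exp(6*t) + exp(6*t), 4*t*exp(6*t)]
  [-t*exp(6*t), 2*t*exp(6*t) + exp(6*t)]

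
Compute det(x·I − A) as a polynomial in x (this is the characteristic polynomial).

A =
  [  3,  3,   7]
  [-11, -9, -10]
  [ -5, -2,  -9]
x^3 + 15*x^2 + 75*x + 125

Expanding det(x·I − A) (e.g. by cofactor expansion or by noting that A is similar to its Jordan form J, which has the same characteristic polynomial as A) gives
  χ_A(x) = x^3 + 15*x^2 + 75*x + 125
which factors as (x + 5)^3. The eigenvalues (with algebraic multiplicities) are λ = -5 with multiplicity 3.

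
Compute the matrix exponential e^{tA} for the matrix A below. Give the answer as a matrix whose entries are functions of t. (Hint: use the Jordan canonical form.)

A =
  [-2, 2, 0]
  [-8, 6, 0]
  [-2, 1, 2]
e^{tA} =
  [-4*t*exp(2*t) + exp(2*t), 2*t*exp(2*t), 0]
  [-8*t*exp(2*t), 4*t*exp(2*t) + exp(2*t), 0]
  [-2*t*exp(2*t), t*exp(2*t), exp(2*t)]

Strategy: write A = P · J · P⁻¹ where J is a Jordan canonical form, so e^{tA} = P · e^{tJ} · P⁻¹, and e^{tJ} can be computed block-by-block.

A has Jordan form
J =
  [2, 1, 0]
  [0, 2, 0]
  [0, 0, 2]
(up to reordering of blocks).

Per-block formulas:
  For a 1×1 block at λ = 2: exp(t · [2]) = [e^(2t)].
  For a 2×2 Jordan block J_2(2): exp(t · J_2(2)) = e^(2t)·(I + t·N), where N is the 2×2 nilpotent shift.

After assembling e^{tJ} and conjugating by P, we get:

e^{tA} =
  [-4*t*exp(2*t) + exp(2*t), 2*t*exp(2*t), 0]
  [-8*t*exp(2*t), 4*t*exp(2*t) + exp(2*t), 0]
  [-2*t*exp(2*t), t*exp(2*t), exp(2*t)]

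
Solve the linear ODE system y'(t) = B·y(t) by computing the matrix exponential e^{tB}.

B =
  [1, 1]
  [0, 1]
e^{tB} =
  [exp(t), t*exp(t)]
  [0, exp(t)]

Strategy: write B = P · J · P⁻¹ where J is a Jordan canonical form, so e^{tB} = P · e^{tJ} · P⁻¹, and e^{tJ} can be computed block-by-block.

B has Jordan form
J =
  [1, 1]
  [0, 1]
(up to reordering of blocks).

Per-block formulas:
  For a 2×2 Jordan block J_2(1): exp(t · J_2(1)) = e^(1t)·(I + t·N), where N is the 2×2 nilpotent shift.

After assembling e^{tJ} and conjugating by P, we get:

e^{tB} =
  [exp(t), t*exp(t)]
  [0, exp(t)]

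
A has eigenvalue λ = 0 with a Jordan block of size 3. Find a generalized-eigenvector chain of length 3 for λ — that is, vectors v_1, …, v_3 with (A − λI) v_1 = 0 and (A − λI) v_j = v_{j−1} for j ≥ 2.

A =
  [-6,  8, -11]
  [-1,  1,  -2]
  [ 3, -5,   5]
A Jordan chain for λ = 0 of length 3:
v_1 = (-5, -1, 2)ᵀ
v_2 = (-6, -1, 3)ᵀ
v_3 = (1, 0, 0)ᵀ

Let N = A − (0)·I. We want v_3 with N^3 v_3 = 0 but N^2 v_3 ≠ 0; then v_{j-1} := N · v_j for j = 3, …, 2.

Pick v_3 = (1, 0, 0)ᵀ.
Then v_2 = N · v_3 = (-6, -1, 3)ᵀ.
Then v_1 = N · v_2 = (-5, -1, 2)ᵀ.

Sanity check: (A − (0)·I) v_1 = (0, 0, 0)ᵀ = 0. ✓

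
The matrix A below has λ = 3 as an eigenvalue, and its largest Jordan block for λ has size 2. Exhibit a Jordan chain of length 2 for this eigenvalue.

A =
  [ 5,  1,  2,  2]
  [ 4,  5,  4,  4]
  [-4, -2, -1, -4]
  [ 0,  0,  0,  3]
A Jordan chain for λ = 3 of length 2:
v_1 = (2, 4, -4, 0)ᵀ
v_2 = (1, 0, 0, 0)ᵀ

Let N = A − (3)·I. We want v_2 with N^2 v_2 = 0 but N^1 v_2 ≠ 0; then v_{j-1} := N · v_j for j = 2, …, 2.

Pick v_2 = (1, 0, 0, 0)ᵀ.
Then v_1 = N · v_2 = (2, 4, -4, 0)ᵀ.

Sanity check: (A − (3)·I) v_1 = (0, 0, 0, 0)ᵀ = 0. ✓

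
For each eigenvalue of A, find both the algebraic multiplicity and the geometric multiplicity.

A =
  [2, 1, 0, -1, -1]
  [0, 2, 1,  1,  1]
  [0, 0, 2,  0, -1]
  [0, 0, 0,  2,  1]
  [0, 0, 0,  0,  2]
λ = 2: alg = 5, geom = 2

Step 1 — factor the characteristic polynomial to read off the algebraic multiplicities:
  χ_A(x) = (x - 2)^5

Step 2 — compute geometric multiplicities via the rank-nullity identity g(λ) = n − rank(A − λI):
  rank(A − (2)·I) = 3, so dim ker(A − (2)·I) = n − 3 = 2

Summary:
  λ = 2: algebraic multiplicity = 5, geometric multiplicity = 2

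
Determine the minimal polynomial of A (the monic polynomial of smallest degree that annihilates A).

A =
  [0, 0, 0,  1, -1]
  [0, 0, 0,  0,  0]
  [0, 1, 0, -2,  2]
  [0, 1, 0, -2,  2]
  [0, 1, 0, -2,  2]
x^2

The characteristic polynomial is χ_A(x) = x^5, so the eigenvalues are known. The minimal polynomial is
  m_A(x) = Π_λ (x − λ)^{k_λ}
where k_λ is the size of the *largest* Jordan block for λ (equivalently, the smallest k with (A − λI)^k v = 0 for every generalised eigenvector v of λ).

  λ = 0: largest Jordan block has size 2, contributing (x − 0)^2

So m_A(x) = x^2 = x^2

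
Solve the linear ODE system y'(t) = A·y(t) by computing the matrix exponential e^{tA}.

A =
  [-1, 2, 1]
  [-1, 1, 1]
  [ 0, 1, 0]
e^{tA} =
  [-t^2/2 - t + 1, t^2/2 + 2*t, t^2/2 + t]
  [-t, t + 1, t]
  [-t^2/2, t^2/2 + t, t^2/2 + 1]

Strategy: write A = P · J · P⁻¹ where J is a Jordan canonical form, so e^{tA} = P · e^{tJ} · P⁻¹, and e^{tJ} can be computed block-by-block.

A has Jordan form
J =
  [0, 1, 0]
  [0, 0, 1]
  [0, 0, 0]
(up to reordering of blocks).

Per-block formulas:
  For a 3×3 Jordan block J_3(0): exp(t · J_3(0)) = e^(0t)·(I + t·N + (t^2/2)·N^2), where N is the 3×3 nilpotent shift.

After assembling e^{tJ} and conjugating by P, we get:

e^{tA} =
  [-t^2/2 - t + 1, t^2/2 + 2*t, t^2/2 + t]
  [-t, t + 1, t]
  [-t^2/2, t^2/2 + t, t^2/2 + 1]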